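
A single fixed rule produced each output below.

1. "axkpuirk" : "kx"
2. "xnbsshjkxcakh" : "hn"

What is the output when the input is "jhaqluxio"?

The transformation: swap the first and last characters, then keep only the first 2 characters.
Applying both steps to "jhaqluxio": "ohaqluxij", then "oh".

oh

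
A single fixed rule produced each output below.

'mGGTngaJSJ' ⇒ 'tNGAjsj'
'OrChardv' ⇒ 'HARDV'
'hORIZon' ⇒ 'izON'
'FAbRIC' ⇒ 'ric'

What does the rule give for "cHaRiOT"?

What's happening: flip the case of every letter, then delete the first 3 characters.
Working it through for "cHaRiOT": intermediate "ChArIot", final "rIot".

rIot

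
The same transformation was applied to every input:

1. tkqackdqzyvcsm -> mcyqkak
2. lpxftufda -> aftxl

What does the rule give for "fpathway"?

ywtp

Looking at the pairs, the operation is to reverse the string, then keep every other character starting from the first (positions 1st, 3rd, 5th, ...).
"fpathway" → "yawhtapf" → "ywtp".
(Check on "lpxftufda": → "adfutfxpl" → "aftxl" ✓)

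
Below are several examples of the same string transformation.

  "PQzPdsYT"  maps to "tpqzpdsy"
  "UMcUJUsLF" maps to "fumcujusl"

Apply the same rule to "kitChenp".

pkitchen

What's happening: move the last character to the front, then convert every letter to lowercase.
Starting from "kitChenp": after the first operation, "pkitChen"; after the second, "pkitchen".
(Check on "PQzPdsYT": → "TPQzPdsY" → "tpqzpdsy" ✓)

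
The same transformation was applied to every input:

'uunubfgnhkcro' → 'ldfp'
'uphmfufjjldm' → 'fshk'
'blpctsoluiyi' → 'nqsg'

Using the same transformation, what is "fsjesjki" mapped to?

hh

The transformation: shift every letter 2 places backward in the alphabet (wrapping around), then keep one character in every 3, starting at position 3 (positions 3rd, 6th, 9th, ...).
Working it through for "fsjesjki": intermediate "dqhcqhig", final "hh".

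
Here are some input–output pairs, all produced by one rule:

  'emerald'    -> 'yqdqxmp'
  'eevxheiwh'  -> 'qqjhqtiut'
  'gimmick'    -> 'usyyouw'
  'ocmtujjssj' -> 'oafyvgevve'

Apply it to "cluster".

The pattern: shift every letter 12 places forward in the alphabet (wrapping around), then swap each adjacent pair of characters (1↔2, 3↔4, ...).
So "cluster" becomes "xoegqfd".

xoegqfd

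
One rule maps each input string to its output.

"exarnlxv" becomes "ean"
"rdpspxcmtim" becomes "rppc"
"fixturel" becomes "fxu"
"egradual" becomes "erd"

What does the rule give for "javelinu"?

What's happening: delete the last 3 characters, then keep every other character starting from the first (positions 1st, 3rd, 5th, ...).
Starting from "javelinu": after the first operation, "javel"; after the second, "jvl".

jvl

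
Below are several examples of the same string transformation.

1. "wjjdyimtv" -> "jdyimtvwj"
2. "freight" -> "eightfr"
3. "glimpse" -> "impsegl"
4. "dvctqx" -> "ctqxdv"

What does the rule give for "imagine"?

The pattern: move the first 2 characters to the end (rotate left by 2).
"imagine" → "agineim".

agineim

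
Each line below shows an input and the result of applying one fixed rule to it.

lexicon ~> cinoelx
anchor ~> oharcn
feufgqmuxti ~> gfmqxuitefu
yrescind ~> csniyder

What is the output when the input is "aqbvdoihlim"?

In each case the input is transformed by: move the first 3 characters to the end (rotate left by 3), then swap each adjacent pair of characters (1↔2, 3↔4, ...).
Starting from "aqbvdoihlim": after the first operation, "vdoihlimaqb"; after the second, "dviolhmiqab".

dviolhmiqab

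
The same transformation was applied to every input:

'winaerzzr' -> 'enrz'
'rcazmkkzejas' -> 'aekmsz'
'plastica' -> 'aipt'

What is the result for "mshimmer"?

The pattern: sort the characters into alphabetical order, then keep every other character starting from the second (positions 2nd, 4th, 6th, ...).
For "mshimmer", step one produces "ehimmmrs"; step two turns that into "hmms".
(Check on "plastica": → "aacilpst" → "aipt" ✓)

hmms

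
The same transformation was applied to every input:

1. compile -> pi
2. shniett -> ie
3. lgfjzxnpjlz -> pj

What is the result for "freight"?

ig

In each case the input is transformed by: move the last 2 characters to the front (rotate right by 2), then keep only the last 2 characters.
Starting from "freight": after the first operation, "htfreig"; after the second, "ig".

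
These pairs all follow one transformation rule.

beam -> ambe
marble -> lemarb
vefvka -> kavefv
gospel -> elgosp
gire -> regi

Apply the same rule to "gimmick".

ckgimmi

The pattern: move the last 2 characters to the front (rotate right by 2).
"gimmick" → "ckgimmi".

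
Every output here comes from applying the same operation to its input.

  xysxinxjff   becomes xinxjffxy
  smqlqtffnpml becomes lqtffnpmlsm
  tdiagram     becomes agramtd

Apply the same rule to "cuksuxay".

In each case the input is transformed by: move the first 3 characters to the end (rotate left by 3), then delete the last character.
Working it through for "cuksuxay": intermediate "suxaycuk", final "suxaycu".
(Check on "tdiagram": → "agramtdi" → "agramtd" ✓)

suxaycu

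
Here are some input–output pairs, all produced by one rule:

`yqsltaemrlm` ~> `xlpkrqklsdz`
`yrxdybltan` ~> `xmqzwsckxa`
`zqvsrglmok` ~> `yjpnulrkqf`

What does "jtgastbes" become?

irsdfazsr

Rule — take characters alternately from the front and the back (1st, last, 2nd, 2nd-last, ...), then shift every letter 1 place backward in the alphabet (wrapping around).
Starting from "jtgastbes": after the first operation, "jstegbats"; after the second, "irsdfazsr".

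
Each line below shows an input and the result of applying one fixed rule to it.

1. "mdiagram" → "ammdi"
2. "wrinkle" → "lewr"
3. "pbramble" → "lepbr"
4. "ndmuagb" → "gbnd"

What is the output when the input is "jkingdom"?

omjki

In each case the input is transformed by: move the last 2 characters to the front (rotate right by 2), then delete the last 3 characters.
Working it through for "jkingdom": intermediate "omjkingd", final "omjki".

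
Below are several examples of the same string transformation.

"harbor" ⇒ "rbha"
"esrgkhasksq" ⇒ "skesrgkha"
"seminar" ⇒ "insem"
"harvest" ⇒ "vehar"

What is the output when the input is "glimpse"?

mpgli

The transformation: delete the last 2 characters, then move the last 2 characters to the front (rotate right by 2).
Starting from "glimpse": after the first operation, "glimp"; after the second, "mpgli".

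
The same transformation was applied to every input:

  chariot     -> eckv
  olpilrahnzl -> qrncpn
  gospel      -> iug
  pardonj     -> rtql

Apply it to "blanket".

dcmv

Each output is the input with this applied: shift every letter 2 places forward in the alphabet (wrapping around), then keep every other character starting from the first (positions 1st, 3rd, 5th, ...).
"blanket" → "dncpmgv" → "dcmv".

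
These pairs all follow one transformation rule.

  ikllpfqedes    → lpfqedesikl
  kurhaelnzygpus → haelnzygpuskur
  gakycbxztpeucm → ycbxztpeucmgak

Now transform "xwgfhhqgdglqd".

fhhqgdglqdxwg

Rule — move the first 3 characters to the end (rotate left by 3).
So "xwgfhhqgdglqd" becomes "fhhqgdglqdxwg".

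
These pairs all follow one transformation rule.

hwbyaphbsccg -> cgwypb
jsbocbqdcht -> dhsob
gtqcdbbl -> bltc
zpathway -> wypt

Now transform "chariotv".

ovhr

In each case the input is transformed by: keep every other character starting from the second (positions 2nd, 4th, 6th, ...), then move the last 2 characters to the front (rotate right by 2).
Starting from "chariotv": after the first operation, "hrov"; after the second, "ovhr".
(Check on "jsbocbqdcht": → "sobdh" → "dhsob" ✓)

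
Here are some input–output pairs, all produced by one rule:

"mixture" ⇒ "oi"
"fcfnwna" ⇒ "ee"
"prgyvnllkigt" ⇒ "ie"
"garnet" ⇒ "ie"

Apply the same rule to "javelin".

The transformation: shift every letter 9 places backward in the alphabet (wrapping around), then keep only the vowels.
Working it through for "javelin": intermediate "armvcze", final "ae".

ae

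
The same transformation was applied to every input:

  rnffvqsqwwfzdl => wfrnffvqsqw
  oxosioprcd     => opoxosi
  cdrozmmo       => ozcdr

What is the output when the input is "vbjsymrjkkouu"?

The rule is to delete the last 3 characters, then move the last 2 characters to the front (rotate right by 2).
"vbjsymrjkkouu" → "kkvbjsymrj".

kkvbjsymrj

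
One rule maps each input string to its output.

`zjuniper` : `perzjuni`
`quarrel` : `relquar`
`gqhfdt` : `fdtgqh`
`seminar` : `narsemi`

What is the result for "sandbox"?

In each case the input is transformed by: move the last 3 characters to the front (rotate right by 3).
On "sandbox" that produces "boxsand".

boxsand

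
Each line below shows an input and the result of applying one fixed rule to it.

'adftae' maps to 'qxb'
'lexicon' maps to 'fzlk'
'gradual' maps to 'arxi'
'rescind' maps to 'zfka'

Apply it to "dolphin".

Rule — delete the first 3 characters, then shift every letter 3 places backward in the alphabet (wrapping around).
"dolphin" → "mefk".

mefk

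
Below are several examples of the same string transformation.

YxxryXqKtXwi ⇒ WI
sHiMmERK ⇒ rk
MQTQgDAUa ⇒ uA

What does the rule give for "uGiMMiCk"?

cK

What's happening: flip the case of every letter, then keep only the last 2 characters.
On "uGiMMiCk": the first step gives "UgImmIcK", and the second then gives "cK".
(Check on "MQTQgDAUa": → "mqtqGdauA" → "uA" ✓)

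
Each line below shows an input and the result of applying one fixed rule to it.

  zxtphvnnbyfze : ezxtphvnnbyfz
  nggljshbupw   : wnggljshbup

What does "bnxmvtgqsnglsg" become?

gbnxmvtgqsngls

The rule is to move the last character to the front.
"bnxmvtgqsnglsg" → "gbnxmvtgqsngls".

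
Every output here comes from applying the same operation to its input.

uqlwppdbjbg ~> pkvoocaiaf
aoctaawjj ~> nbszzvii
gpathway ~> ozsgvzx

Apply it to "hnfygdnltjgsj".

In each case the input is transformed by: shift every letter 1 place backward in the alphabet (wrapping around), then delete the first character.
On "hnfygdnltjgsj": the first step gives "gmexfcmksifri", and the second then gives "mexfcmksifri".

mexfcmksifri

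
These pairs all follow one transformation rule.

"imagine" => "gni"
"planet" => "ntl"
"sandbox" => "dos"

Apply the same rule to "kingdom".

In each case the input is transformed by: move the first 2 characters to the end (rotate left by 2), then keep every other character starting from the second (positions 2nd, 4th, 6th, ...).
Applying both steps to "kingdom": "ngdomki", then "gok".

gok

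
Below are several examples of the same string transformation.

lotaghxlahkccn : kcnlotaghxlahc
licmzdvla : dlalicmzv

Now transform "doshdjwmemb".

mmbdoshdjwe

The pattern: move the last 3 characters to the front (rotate right by 3), then swap the first and last characters.
On "doshdjwmemb": the first step gives "embdoshdjwm", and the second then gives "mmbdoshdjwe".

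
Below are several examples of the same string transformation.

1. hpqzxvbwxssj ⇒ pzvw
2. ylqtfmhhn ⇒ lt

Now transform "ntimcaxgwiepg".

The rule is to keep every other character starting from the second (positions 2nd, 4th, 6th, ...), then delete the last 2 characters.
Applying that to "ntimcaxgwiepg" gives "tmag".

tmag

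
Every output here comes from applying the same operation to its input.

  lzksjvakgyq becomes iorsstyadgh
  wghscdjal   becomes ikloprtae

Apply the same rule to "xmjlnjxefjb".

jmnrrrtuvff

In each case the input is transformed by: sort the characters into alphabetical order, then shift every letter 8 places forward in the alphabet (wrapping around).
Applying both steps to "xmjlnjxefjb": "befjjjlmnxx", then "jmnrrrtuvff".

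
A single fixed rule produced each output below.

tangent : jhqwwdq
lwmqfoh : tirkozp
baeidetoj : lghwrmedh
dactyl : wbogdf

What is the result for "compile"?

slohfrp

The pattern: shift every letter 3 places forward in the alphabet (wrapping around), then move the first 3 characters to the end (rotate left by 3).
For "compile", step one produces "frpsloh"; step two turns that into "slohfrp".
(Check on "dactyl": → "gdfwbo" → "wbogdf" ✓)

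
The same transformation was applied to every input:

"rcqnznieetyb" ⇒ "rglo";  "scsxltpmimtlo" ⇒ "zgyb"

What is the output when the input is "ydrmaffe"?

nssr

The pattern: shift every letter 13 places forward in the alphabet (wrapping around) — i.e. ROT13, then keep only the last 4 characters.
For "ydrmaffe", step one produces "lqeznssr"; step two turns that into "nssr".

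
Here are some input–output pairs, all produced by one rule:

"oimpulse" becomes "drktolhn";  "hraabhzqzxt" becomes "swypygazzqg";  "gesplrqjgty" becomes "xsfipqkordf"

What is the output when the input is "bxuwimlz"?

yklhvtwa

The pattern: reverse the string, then shift every letter 1 place backward in the alphabet (wrapping around).
So "bxuwimlz" becomes "yklhvtwa".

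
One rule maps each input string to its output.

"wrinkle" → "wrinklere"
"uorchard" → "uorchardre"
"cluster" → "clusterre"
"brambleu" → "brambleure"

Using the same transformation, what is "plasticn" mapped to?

plasticnre

The rule is to append "re".
So "plasticn" becomes "plasticnre".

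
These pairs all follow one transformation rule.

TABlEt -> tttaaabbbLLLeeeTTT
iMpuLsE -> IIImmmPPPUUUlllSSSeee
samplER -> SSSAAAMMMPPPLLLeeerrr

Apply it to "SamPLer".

sssAAAMMMppplllEEERRR

The pattern: flip the case of every letter, then repeat every character 3 times.
Starting from "SamPLer": after the first operation, "sAMplER"; after the second, "sssAAAMMMppplllEEERRR".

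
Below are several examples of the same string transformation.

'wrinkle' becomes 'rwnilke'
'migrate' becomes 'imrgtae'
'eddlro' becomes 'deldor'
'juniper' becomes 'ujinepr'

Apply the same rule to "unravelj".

The pattern: swap each adjacent pair of characters (1↔2, 3↔4, ...).
For "unravelj" the result is "nuarevjl".

nuarevjl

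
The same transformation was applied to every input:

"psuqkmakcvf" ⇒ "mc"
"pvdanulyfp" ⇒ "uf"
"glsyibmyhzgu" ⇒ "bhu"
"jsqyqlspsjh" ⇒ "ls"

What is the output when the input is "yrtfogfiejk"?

Each output is the input with this applied: delete the first 3 characters, then keep one character in every 3, starting at position 3 (positions 3rd, 6th, 9th, ...).
Working it through for "yrtfogfiejk": intermediate "fogfiejk", final "ge".
(Check on "glsyibmyhzgu": → "yibmyhzgu" → "bhu" ✓)

ge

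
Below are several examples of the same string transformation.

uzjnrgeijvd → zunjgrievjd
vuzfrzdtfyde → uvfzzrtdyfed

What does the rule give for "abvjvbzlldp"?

bajvbvlzdlp

The pattern: swap each adjacent pair of characters (1↔2, 3↔4, ...).
Applying that to "abvjvbzlldp" gives "bajvbvlzdlp".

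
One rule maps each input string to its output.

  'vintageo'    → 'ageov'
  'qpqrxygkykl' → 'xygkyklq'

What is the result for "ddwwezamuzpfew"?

The transformation: move the first character to the end, then delete the first 3 characters.
On "ddwwezamuzpfew" that produces "ezamuzpfewd".

ezamuzpfewd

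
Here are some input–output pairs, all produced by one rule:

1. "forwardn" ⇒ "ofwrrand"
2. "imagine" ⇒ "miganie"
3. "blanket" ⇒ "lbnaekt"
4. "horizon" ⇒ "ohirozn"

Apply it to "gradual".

rgdaaul

In each case the input is transformed by: swap each adjacent pair of characters (1↔2, 3↔4, ...).
"gradual" → "rgdaaul".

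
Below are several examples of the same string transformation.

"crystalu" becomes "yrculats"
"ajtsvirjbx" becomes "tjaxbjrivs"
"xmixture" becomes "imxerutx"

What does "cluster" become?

ulcrets

Each output is the input with this applied: reverse the string, then move the last 3 characters to the front (rotate right by 3).
On "cluster": the first step gives "retsulc", and the second then gives "ulcrets".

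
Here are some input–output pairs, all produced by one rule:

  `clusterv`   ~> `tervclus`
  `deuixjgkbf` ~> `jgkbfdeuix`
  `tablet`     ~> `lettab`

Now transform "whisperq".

perqwhis

The rule is to swap the front and back halves of the string.
"whisperq" → "perqwhis".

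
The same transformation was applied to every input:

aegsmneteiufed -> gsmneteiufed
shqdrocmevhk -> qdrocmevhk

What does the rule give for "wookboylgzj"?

okboylgzj

Each output is the input with this applied: delete the first 2 characters.
For "wookboylgzj" the result is "okboylgzj".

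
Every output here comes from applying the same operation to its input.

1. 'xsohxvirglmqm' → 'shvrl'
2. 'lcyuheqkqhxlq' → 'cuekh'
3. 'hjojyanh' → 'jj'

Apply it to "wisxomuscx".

ixm

In each case the input is transformed by: delete the last 3 characters, then keep every other character starting from the second (positions 2nd, 4th, 6th, ...).
"wisxomuscx" → "wisxomu" → "ixm".
(Check on "hjojyanh": → "hjojy" → "jj" ✓)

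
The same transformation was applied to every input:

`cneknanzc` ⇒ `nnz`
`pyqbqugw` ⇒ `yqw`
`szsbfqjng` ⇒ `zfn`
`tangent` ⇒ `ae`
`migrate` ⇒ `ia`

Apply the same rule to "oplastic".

Rule — keep one character in every 3, starting at position 2 (positions 2nd, 5th, 8th, ...).
"oplastic" → "psc".

psc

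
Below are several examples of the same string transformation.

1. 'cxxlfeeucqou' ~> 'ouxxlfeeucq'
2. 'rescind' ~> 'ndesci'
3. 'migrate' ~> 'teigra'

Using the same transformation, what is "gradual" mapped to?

The transformation: delete the first character, then move the last 2 characters to the front (rotate right by 2).
Starting from "gradual": after the first operation, "radual"; after the second, "alradu".

alradu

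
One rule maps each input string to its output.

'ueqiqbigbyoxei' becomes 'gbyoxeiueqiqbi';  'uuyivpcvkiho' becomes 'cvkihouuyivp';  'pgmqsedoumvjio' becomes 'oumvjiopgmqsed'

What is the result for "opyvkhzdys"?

The rule is to swap the front and back halves of the string.
"opyvkhzdys" → "hzdysopyvk".

hzdysopyvk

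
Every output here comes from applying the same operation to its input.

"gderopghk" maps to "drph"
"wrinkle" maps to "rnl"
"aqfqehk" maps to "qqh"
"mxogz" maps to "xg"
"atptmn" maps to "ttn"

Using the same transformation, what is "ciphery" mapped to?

Looking at the pairs, the operation is to keep every other character starting from the second (positions 2nd, 4th, 6th, ...).
Applying that to "ciphery" gives "ihr".

ihr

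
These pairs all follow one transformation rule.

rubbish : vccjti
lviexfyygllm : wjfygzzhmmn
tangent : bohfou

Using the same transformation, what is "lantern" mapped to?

boufso

Looking at the pairs, the operation is to delete the first character, then shift every letter 1 place forward in the alphabet (wrapping around).
"lantern" → "antern" → "boufso".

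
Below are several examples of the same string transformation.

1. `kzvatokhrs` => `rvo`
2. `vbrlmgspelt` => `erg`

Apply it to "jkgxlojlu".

ugo

Each output is the input with this applied: keep one character in every 3, starting at position 3 (positions 3rd, 6th, 9th, ...), then move the last character to the front.
On "jkgxlojlu": the first step gives "gou", and the second then gives "ugo".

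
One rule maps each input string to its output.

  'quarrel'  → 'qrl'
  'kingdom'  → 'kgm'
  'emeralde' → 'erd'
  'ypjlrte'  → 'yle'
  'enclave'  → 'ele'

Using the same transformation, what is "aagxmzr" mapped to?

The pattern: keep one character in every 3, starting at position 1 (positions 1st, 4th, 7th, ...).
Applying that to "aagxmzr" gives "axr".

axr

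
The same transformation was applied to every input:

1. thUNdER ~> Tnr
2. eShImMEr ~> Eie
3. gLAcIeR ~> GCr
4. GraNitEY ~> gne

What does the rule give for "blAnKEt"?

BNT

The rule is to flip the case of every letter, then keep one character in every 3, starting at position 1 (positions 1st, 4th, 7th, ...).
On "blAnKEt" that produces "BNT".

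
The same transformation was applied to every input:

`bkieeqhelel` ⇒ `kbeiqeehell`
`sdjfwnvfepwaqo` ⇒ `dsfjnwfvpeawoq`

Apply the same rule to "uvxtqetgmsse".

vutxeqgtsmes

Each output is the input with this applied: swap each adjacent pair of characters (1↔2, 3↔4, ...).
Applying that to "uvxtqetgmsse" gives "vutxeqgtsmes".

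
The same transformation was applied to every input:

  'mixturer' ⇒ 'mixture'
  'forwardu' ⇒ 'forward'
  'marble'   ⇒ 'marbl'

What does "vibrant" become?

The transformation: delete the last character.
So "vibrant" becomes "vibran".

vibran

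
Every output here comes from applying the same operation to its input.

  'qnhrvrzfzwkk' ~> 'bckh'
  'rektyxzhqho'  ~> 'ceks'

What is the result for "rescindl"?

cno

In each case the input is transformed by: shift every letter 11 places forward in the alphabet (wrapping around), then keep one character in every 3, starting at position 1 (positions 1st, 4th, 7th, ...).
Applying both steps to "rescindl": "cpdntyow", then "cno".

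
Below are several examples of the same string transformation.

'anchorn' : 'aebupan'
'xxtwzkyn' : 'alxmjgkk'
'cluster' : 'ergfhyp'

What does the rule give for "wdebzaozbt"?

gombnmorqj

Looking at the pairs, the operation is to reverse the string, then shift every letter 13 places forward in the alphabet (wrapping around) — i.e. ROT13.
Starting from "wdebzaozbt": after the first operation, "tbzoazbedw"; after the second, "gombnmorqj".
(Check on "xxtwzkyn": → "nykzwtxx" → "alxmjgkk" ✓)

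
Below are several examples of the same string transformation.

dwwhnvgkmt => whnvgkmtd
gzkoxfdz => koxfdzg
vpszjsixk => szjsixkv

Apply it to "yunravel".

nravely

The pattern: move the first 2 characters to the end (rotate left by 2), then delete the last character.
"yunravel" → "nravelyu" → "nravely".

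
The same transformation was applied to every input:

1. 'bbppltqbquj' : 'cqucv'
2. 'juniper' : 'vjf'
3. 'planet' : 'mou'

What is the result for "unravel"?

obf

The pattern: shift every letter 1 place forward in the alphabet (wrapping around), then keep every other character starting from the second (positions 2nd, 4th, 6th, ...).
"unravel" → "obf".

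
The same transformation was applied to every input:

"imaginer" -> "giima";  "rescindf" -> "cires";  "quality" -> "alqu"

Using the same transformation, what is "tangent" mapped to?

ngta

Looking at the pairs, the operation is to delete the last 3 characters, then move the last 2 characters to the front (rotate right by 2).
Starting from "tangent": after the first operation, "tang"; after the second, "ngta".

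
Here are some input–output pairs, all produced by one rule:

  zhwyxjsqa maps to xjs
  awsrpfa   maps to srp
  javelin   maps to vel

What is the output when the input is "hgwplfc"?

Looking at the pairs, the operation is to move the last 2 characters to the front (rotate right by 2), then keep only the last 3 characters.
Working it through for "hgwplfc": intermediate "fchgwpl", final "wpl".

wpl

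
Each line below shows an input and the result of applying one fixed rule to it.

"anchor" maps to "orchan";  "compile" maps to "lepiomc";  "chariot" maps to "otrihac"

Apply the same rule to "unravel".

The transformation: reverse the string, then swap each adjacent pair of characters (1↔2, 3↔4, ...).
For "unravel" the result is "elavnru".

elavnru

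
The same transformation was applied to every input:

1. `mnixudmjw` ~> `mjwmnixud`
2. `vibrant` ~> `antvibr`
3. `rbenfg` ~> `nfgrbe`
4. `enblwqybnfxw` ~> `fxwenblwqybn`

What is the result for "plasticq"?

The pattern: move the last 3 characters to the front (rotate right by 3).
Applying that to "plasticq" gives "icqplast".

icqplast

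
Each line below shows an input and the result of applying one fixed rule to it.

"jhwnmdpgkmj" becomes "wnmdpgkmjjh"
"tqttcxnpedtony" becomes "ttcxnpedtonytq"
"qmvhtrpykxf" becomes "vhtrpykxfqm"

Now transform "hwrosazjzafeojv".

rosazjzafeojvhw

Looking at the pairs, the operation is to move the first 2 characters to the end (rotate left by 2).
"hwrosazjzafeojv" → "rosazjzafeojvhw".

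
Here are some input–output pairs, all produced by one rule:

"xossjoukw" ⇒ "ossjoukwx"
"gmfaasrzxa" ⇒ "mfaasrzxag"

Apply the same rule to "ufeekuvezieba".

The rule is to move the first character to the end.
"ufeekuvezieba" → "feekuveziebau".

feekuveziebau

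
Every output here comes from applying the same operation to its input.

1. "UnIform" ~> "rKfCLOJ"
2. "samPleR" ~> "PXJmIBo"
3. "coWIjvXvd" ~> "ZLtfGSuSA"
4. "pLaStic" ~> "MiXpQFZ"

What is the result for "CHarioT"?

Looking at the pairs, the operation is to flip the case of every letter, then shift every letter 3 places backward in the alphabet (wrapping around).
So "CHarioT" becomes "zeXOFLq".

zeXOFLq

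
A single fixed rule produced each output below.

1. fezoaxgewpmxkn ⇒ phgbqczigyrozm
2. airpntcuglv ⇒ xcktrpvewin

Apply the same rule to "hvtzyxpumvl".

What's happening: shift every letter 2 places forward in the alphabet (wrapping around), then move the last character to the front.
Working it through for "hvtzyxpumvl": intermediate "jxvbazrwoxn", final "njxvbazrwox".

njxvbazrwox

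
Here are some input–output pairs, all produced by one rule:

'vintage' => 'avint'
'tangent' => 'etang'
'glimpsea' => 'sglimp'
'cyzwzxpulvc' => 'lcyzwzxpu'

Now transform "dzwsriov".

idzwsr

Each output is the input with this applied: delete the last 2 characters, then move the last character to the front.
"dzwsriov" → "dzwsri" → "idzwsr".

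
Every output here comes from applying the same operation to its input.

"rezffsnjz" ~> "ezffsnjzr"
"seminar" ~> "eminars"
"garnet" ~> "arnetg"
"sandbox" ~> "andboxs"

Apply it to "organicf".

rganicfo

In each case the input is transformed by: move the first character to the end.
On "organicf" that produces "rganicfo".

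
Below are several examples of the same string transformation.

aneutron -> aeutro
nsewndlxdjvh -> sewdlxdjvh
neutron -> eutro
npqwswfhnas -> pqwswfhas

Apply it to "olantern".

olater

Rule — remove every "n".
"olantern" → "olater".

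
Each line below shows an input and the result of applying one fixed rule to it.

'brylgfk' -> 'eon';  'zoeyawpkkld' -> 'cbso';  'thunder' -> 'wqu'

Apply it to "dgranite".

gdw

The transformation: shift every letter 3 places forward in the alphabet (wrapping around), then keep one character in every 3, starting at position 1 (positions 1st, 4th, 7th, ...).
"dgranite" → "gjudqlwh" → "gdw".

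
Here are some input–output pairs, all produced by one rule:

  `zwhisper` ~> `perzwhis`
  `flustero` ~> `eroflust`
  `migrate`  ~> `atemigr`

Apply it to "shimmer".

In each case the input is transformed by: move the last 3 characters to the front (rotate right by 3).
So "shimmer" becomes "mershim".

mershim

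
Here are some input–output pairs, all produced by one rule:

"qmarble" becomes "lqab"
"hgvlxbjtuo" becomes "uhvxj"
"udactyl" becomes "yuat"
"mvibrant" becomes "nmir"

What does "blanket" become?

Looking at the pairs, the operation is to move the last 2 characters to the front (rotate right by 2), then keep every other character starting from the first (positions 1st, 3rd, 5th, ...).
Applying both steps to "blanket": "etblank", then "ebak".

ebak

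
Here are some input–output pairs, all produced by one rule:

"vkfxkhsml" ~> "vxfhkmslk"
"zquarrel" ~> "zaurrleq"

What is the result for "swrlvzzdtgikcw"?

slrzvdzgtkiwcw

The transformation: swap each adjacent pair of characters (1↔2, 3↔4, ...), then move the first character to the end.
Applying that to "swrlvzzdtgikcw" gives "slrzvdzgtkiwcw".
(Check on "vkfxkhsml": → "kvxfhkmsl" → "vxfhkmslk" ✓)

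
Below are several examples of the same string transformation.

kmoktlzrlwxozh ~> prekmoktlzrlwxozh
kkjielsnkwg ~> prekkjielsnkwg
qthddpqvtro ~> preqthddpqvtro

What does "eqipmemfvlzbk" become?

What's happening: prepend "pre".
"eqipmemfvlzbk" → "preeqipmemfvlzbk".

preeqipmemfvlzbk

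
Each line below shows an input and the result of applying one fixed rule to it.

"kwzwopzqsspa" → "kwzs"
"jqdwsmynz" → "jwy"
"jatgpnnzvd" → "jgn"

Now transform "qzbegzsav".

Looking at the pairs, the operation is to delete the last 2 characters, then keep one character in every 3, starting at position 1 (positions 1st, 4th, 7th, ...).
Doing the same to "qzbegzsav": "qes".
(Check on "kwzwopzqsspa": → "kwzwopzqss" → "kwzs" ✓)

qes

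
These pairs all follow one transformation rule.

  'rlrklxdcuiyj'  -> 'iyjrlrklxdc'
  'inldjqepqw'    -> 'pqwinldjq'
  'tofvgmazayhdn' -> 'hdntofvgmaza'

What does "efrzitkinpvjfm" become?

The rule is to move the last 3 characters to the front (rotate right by 3), then delete the last character.
"efrzitkinpvjfm" → "jfmefrzitkinp".

jfmefrzitkinp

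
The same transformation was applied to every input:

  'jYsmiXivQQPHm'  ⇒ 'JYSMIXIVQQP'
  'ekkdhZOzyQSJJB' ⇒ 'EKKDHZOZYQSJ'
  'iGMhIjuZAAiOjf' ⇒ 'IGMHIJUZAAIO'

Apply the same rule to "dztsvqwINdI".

DZTSVQWIN

What's happening: delete the last 2 characters, then convert every letter to uppercase.
Working it through for "dztsvqwINdI": intermediate "dztsvqwIN", final "DZTSVQWIN".
(Check on "ekkdhZOzyQSJJB": → "ekkdhZOzyQSJ" → "EKKDHZOZYQSJ" ✓)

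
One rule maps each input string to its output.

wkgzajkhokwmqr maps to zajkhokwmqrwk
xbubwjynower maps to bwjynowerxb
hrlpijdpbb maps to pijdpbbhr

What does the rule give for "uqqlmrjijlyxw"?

lmrjijlyxwuq

Each output is the input with this applied: move the first 3 characters to the end (rotate left by 3), then delete the last character.
For "uqqlmrjijlyxw", step one produces "lmrjijlyxwuqq"; step two turns that into "lmrjijlyxwuq".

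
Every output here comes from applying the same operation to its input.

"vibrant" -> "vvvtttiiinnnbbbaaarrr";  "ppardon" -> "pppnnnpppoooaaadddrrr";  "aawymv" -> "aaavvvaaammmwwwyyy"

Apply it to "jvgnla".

The pattern: take characters alternately from the front and the back (1st, last, 2nd, 2nd-last, ...), then repeat every character 3 times.
Starting from "jvgnla": after the first operation, "javlgn"; after the second, "jjjaaavvvlllgggnnn".
(Check on "vibrant": → "vtinbar" → "vvvtttiiinnnbbbaaarrr" ✓)

jjjaaavvvlllgggnnn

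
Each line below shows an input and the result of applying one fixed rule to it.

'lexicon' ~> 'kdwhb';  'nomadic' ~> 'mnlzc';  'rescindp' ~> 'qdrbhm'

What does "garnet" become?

In each case the input is transformed by: shift every letter 1 place backward in the alphabet (wrapping around), then delete the last 2 characters.
Applying both steps to "garnet": "fzqmds", then "fzqm".

fzqm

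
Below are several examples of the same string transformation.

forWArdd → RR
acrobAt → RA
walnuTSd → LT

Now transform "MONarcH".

NC

In each case the input is transformed by: keep one character in every 3, starting at position 3 (positions 3rd, 6th, 9th, ...), then convert every letter to uppercase.
"MONarcH" → "Nc" → "NC".
(Check on "forWArdd": → "rr" → "RR" ✓)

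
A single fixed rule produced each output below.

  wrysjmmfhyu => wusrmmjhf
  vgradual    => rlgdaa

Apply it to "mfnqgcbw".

What's happening: sort the characters into reverse alphabetical order, then delete the first 2 characters.
Starting from "mfnqgcbw": after the first operation, "wqnmgfcb"; after the second, "nmgfcb".
(Check on "vgradual": → "vurlgdaa" → "rlgdaa" ✓)

nmgfcb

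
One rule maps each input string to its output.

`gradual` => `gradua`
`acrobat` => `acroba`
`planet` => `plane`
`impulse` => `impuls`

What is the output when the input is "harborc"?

harbor

Each output is the input with this applied: delete the last character.
So "harborc" becomes "harbor".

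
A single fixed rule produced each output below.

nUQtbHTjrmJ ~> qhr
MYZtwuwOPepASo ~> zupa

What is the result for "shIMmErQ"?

Rule — keep one character in every 3, starting at position 3 (positions 3rd, 6th, 9th, ...), then convert every letter to lowercase.
Working it through for "shIMmErQ": intermediate "IE", final "ie".

ie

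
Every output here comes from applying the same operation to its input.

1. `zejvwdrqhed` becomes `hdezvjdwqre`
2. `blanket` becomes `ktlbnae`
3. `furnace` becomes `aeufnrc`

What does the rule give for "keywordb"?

Looking at the pairs, the operation is to swap each adjacent pair of characters (1↔2, 3↔4, ...), then move the last 2 characters to the front (rotate right by 2).
"keywordb" → "bdekwyro".

bdekwyro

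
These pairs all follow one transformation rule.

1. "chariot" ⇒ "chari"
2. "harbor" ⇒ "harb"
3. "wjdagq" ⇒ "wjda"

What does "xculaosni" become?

xculaos

What's happening: delete the last 2 characters.
Doing the same to "xculaosni": "xculaos".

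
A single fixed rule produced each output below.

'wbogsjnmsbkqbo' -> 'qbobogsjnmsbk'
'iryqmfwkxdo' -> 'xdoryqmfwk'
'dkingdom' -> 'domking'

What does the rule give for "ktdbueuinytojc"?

The rule is to delete the first character, then move the last 3 characters to the front (rotate right by 3).
For "ktdbueuinytojc", step one produces "tdbueuinytojc"; step two turns that into "ojctdbueuinyt".
(Check on "wbogsjnmsbkqbo": → "bogsjnmsbkqbo" → "qbobogsjnmsbk" ✓)

ojctdbueuinyt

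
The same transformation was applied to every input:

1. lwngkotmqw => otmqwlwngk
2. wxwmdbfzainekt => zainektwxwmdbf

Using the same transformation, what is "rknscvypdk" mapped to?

What's happening: swap the front and back halves of the string.
So "rknscvypdk" becomes "vypdkrknsc".

vypdkrknsc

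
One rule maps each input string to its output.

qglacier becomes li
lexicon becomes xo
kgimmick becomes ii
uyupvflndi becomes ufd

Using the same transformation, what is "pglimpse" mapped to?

lp

The transformation: keep one character in every 3, starting at position 3 (positions 3rd, 6th, 9th, ...).
Applying that to "pglimpse" gives "lp".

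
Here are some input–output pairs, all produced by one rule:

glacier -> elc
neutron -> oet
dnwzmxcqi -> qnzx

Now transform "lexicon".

oei

The pattern: keep every other character starting from the second (positions 2nd, 4th, 6th, ...), then move the last character to the front.
On "lexicon": the first step gives "eio", and the second then gives "oei".
(Check on "dnwzmxcqi": → "nzxq" → "qnzx" ✓)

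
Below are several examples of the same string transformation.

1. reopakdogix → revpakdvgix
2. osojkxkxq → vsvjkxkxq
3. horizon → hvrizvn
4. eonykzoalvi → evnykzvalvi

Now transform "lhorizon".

The rule is to replace every "o" with "v".
"lhorizon" → "lhvrizvn".

lhvrizvn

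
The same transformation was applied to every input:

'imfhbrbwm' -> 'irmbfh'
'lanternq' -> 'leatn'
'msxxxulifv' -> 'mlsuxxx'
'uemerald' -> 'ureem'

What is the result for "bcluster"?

Each output is the input with this applied: delete the last 3 characters, then take characters alternately from the front and the back (1st, last, 2nd, 2nd-last, ...).
Working it through for "bcluster": intermediate "bclus", final "bscul".
(Check on "msxxxulifv": → "msxxxul" → "mlsuxxx" ✓)

bscul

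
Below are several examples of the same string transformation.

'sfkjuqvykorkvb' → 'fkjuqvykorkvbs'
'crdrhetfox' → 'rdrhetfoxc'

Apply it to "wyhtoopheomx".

What's happening: move the first character to the end.
For "wyhtoopheomx" the result is "yhtoopheomxw".

yhtoopheomxw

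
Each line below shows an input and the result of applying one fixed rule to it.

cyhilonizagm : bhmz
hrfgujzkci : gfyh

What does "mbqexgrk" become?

In each case the input is transformed by: keep one character in every 3, starting at position 1 (positions 1st, 4th, 7th, ...), then shift every letter 1 place backward in the alphabet (wrapping around).
"mbqexgrk" → "mer" → "ldq".

ldq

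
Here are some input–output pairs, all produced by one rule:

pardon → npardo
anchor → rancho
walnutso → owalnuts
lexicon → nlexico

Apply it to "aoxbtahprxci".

Rule — move the last character to the front.
"aoxbtahprxci" → "iaoxbtahprxc".

iaoxbtahprxc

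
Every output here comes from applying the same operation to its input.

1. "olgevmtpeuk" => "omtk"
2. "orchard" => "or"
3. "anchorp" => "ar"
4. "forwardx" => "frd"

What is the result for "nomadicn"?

nic

Rule — swap each adjacent pair of characters (1↔2, 3↔4, ...), then keep one character in every 3, starting at position 2 (positions 2nd, 5th, 8th, ...).
So "nomadicn" becomes "nic".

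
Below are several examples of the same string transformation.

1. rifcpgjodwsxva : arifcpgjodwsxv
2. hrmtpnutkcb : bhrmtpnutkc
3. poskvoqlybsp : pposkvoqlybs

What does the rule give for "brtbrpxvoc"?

The transformation: move the last character to the front.
Doing the same to "brtbrpxvoc": "cbrtbrpxvo".

cbrtbrpxvo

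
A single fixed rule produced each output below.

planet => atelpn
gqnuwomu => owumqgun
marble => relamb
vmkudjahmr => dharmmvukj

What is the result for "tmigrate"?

The rule is to swap each adjacent pair of characters (1↔2, 3↔4, ...), then swap the front and back halves of the string.
"tmigrate" → "aretmtgi".

aretmtgi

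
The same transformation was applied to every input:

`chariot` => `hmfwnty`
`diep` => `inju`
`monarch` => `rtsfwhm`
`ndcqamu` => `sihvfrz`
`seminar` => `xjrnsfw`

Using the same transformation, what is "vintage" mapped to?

ansyflj

The rule is to shift every letter 5 places forward in the alphabet (wrapping around).
Applying that to "vintage" gives "ansyflj".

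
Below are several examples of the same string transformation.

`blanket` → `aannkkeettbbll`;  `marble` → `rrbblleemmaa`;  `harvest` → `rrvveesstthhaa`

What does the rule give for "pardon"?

rrddoonnppaa

The rule is to move the first 2 characters to the end (rotate left by 2), then double every character.
Starting from "pardon": after the first operation, "rdonpa"; after the second, "rrddoonnppaa".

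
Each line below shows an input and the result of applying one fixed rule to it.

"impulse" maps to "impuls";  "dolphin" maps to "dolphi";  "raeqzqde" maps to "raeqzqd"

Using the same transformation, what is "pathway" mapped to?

pathwa

Each output is the input with this applied: delete the last character.
So "pathway" becomes "pathwa".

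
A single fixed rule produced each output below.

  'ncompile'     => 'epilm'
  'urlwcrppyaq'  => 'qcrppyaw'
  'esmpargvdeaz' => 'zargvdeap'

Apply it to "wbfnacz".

zacn

Each output is the input with this applied: delete the first 3 characters, then swap the first and last characters.
"wbfnacz" → "nacz" → "zacn".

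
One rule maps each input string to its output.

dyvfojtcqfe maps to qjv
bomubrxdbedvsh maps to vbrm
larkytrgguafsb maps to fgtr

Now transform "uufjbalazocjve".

Looking at the pairs, the operation is to keep one character in every 3, starting at position 3 (positions 3rd, 6th, 9th, ...), then reverse the string.
On "uufjbalazocjve" that produces "jzaf".
(Check on "bomubrxdbedvsh": → "mrbv" → "vbrm" ✓)

jzaf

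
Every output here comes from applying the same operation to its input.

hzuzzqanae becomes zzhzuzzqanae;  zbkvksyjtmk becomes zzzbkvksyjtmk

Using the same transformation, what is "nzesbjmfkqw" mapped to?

zznzesbjmfkqw

What's happening: prepend "zz".
Applying that to "nzesbjmfkqw" gives "zznzesbjmfkqw".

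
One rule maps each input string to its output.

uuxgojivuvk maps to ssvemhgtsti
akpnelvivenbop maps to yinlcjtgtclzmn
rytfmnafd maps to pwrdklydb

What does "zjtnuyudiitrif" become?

xhrlswsbggrpgd

The pattern: shift every letter 2 places backward in the alphabet (wrapping around).
Applying that to "zjtnuyudiitrif" gives "xhrlswsbggrpgd".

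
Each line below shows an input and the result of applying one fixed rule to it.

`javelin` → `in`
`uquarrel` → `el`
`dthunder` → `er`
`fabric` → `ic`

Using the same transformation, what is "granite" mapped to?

te

Each output is the input with this applied: keep only the last 2 characters.
Applying that to "granite" gives "te".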